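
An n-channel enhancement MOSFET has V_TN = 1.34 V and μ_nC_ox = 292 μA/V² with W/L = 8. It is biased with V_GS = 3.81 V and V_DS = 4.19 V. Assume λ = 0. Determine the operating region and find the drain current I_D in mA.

k_n = μ_nC_ox · (W/L) = 2.336 mA/V².
V_ov = V_GS − V_TN = 3.81 − 1.34 = 2.47 V.
Since V_DS = 4.19 V ≥ V_ov = 2.47 V, the device is in saturation.
I_D = ½ k_n V_ov² = 0.5 × 2.336 × 2.47² = 7.13 mA.

Saturation; I_D = 7.13 mA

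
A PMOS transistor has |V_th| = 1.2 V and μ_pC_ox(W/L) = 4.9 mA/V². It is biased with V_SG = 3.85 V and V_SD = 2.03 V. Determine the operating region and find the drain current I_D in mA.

Triode; I_D = 16.3 mA

V_ov = V_SG − |V_th| = 3.85 − 1.2 = 2.65 V.
Since V_SD = 2.03 V < V_ov = 2.65 V, the device is in the triode region.
I_D = k_p [V_ov · V_SD − ½ V_SD²] = 4.9 × [2.65 × 2.03 − 0.5 × 2.03²] = 16.3 mA.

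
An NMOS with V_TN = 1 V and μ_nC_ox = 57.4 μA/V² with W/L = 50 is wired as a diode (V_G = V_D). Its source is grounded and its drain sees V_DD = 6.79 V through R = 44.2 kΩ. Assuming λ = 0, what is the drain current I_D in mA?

With gate tied to drain, V_GS = V_DS ≥ V_GS − V_TN, so the device is in saturation.
k_n = μ_nC_ox · (W/L) = 2.87 mA/V².
KCL at the drain: ½ k_n (V_GS − V_TN)² = (V_DD − V_GS)/R.
Let x = V_GS − 1. Then 63.4 x² + x − 5.79 = 0, giving x = 0.294 V (positive root), so V_GS = 1.29 V.
I_D = (V_DD − V_GS)/R = (6.79 − 1.29) / 44.2 = 0.124 mA.

I_D = 0.124 mA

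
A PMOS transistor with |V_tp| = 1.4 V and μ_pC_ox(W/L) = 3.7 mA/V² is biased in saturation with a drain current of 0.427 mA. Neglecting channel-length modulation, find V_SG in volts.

V_SG = 1.88 V

In saturation I_D = ½ k_p (V_SG − |V_tp|)², so V_SG − |V_tp| = √(2 I_D / k_p) = √(2 × 0.427 / 3.7) = 0.48 V.
V_SG = 1.4 + 0.48 = 1.88 V.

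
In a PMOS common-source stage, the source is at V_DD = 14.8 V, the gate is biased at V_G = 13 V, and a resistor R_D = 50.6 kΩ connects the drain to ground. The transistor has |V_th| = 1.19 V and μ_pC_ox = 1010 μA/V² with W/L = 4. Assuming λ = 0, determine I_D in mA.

V_SG = V_DD − V_G = 14.8 − 13 = 1.8 V, so V_ov = 1.8 − 1.19 = 0.61 V.
k_p = μ_pC_ox · (W/L) = 4.04 mA/V².
Assume saturation: I_D = ½ k_p V_ov² = 0.5 × 4.04 × 0.61² = 0.752 mA, giving V_SD = V_DD − I_D R_D = 14.8 − 0.752 × 50.6 = -23.2 V.
But -23.2 V < V_ov = 0.61 V, so the device is actually in triode.
In triode I_D = k_p[V_ov V_SD − ½ V_SD²] and I_D = (V_DD − V_SD)/R_D. Equating: 102 V_SD² − 125.7 V_SD + 14.8 = 0, giving V_SD = 0.132 V (the root below V_ov).
I_D = (14.8 − 0.132) / 50.6 = 0.29 mA.

I_D = 0.290 mA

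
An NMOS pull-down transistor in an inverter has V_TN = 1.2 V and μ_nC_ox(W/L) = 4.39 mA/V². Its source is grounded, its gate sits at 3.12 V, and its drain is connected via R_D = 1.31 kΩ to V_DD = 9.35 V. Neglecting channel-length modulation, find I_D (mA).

V_GS = V_G = 3.12 V, so V_ov = 3.12 − 1.2 = 1.92 V.
Assume saturation: I_D = ½ k_n V_ov² = 0.5 × 4.39 × 1.92² = 8.09 mA, giving V_DS = V_DD − I_D R_D = 9.35 − 8.09 × 1.31 = -1.25 V.
But -1.25 V < V_ov = 1.92 V, so the device is actually in triode.
In triode I_D = k_n[V_ov V_DS − ½ V_DS²] and I_D = (V_DD − V_DS)/R_D. Equating: 2.88 V_DS² − 12.04 V_DS + 9.35 = 0, giving V_DS = 1.03 V (the root below V_ov).
I_D = (9.35 − 1.03) / 1.31 = 6.35 mA.

I_D = 6.35 mA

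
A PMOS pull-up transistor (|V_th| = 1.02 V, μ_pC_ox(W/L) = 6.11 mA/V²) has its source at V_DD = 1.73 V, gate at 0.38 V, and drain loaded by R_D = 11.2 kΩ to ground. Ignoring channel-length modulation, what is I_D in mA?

I_D = 0.147 mA

V_SG = V_DD − V_G = 1.73 − 0.38 = 1.35 V, so V_ov = 1.35 − 1.02 = 0.33 V.
Assume saturation: I_D = ½ k_p V_ov² = 0.5 × 6.11 × 0.33² = 0.333 mA, giving V_SD = V_DD − I_D R_D = 1.73 − 0.333 × 11.2 = -2 V.
But -2 V < V_ov = 0.33 V, so the device is actually in triode.
In triode I_D = k_p[V_ov V_SD − ½ V_SD²] and I_D = (V_DD − V_SD)/R_D. Equating: 34.2 V_SD² − 23.58 V_SD + 1.73 = 0, giving V_SD = 0.0835 V (the root below V_ov).
I_D = (1.73 − 0.0835) / 11.2 = 0.147 mA.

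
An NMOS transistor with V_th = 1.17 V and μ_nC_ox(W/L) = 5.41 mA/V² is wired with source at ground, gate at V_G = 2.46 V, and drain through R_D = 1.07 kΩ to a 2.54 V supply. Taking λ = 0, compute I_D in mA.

I_D = 2.06 mA

V_GS = V_G = 2.46 V, so V_ov = 2.46 − 1.17 = 1.29 V.
Assume saturation: I_D = ½ k_n V_ov² = 0.5 × 5.41 × 1.29² = 4.5 mA, giving V_DS = V_DD − I_D R_D = 2.54 − 4.5 × 1.07 = -2.28 V.
But -2.28 V < V_ov = 1.29 V, so the device is actually in triode.
In triode I_D = k_n[V_ov V_DS − ½ V_DS²] and I_D = (V_DD − V_DS)/R_D. Equating: 2.89 V_DS² − 8.467 V_DS + 2.54 = 0, giving V_DS = 0.339 V (the root below V_ov).
I_D = (2.54 − 0.339) / 1.07 = 2.06 mA.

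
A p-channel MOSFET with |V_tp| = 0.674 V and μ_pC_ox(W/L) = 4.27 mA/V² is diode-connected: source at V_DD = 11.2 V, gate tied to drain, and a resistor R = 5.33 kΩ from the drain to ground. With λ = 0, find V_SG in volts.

With gate tied to drain, V_SG = V_SD ≥ V_SG − |V_tp|, so the device is in saturation.
KCL at the drain: ½ k_p (V_SG − |V_tp|)² = (V_DD − V_SG)/R.
Let x = V_SG − 0.674. Then 11.4 x² + x − 10.53 = 0, giving x = 0.919 V (positive root), so V_SG = 1.59 V.
I_D = (V_DD − V_SG)/R = (11.2 − 1.59) / 5.33 = 1.8 mA.

V_SG = 1.59 V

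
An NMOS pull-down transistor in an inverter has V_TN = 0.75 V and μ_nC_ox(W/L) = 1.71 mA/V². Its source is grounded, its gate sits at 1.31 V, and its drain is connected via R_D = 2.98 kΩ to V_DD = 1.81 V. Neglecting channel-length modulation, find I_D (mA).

I_D = 0.268 mA

V_GS = V_G = 1.31 V, so V_ov = 1.31 − 0.75 = 0.56 V.
Assume saturation: I_D = ½ k_n V_ov² = 0.5 × 1.71 × 0.56² = 0.268 mA, giving V_DS = V_DD − I_D R_D = 1.81 − 0.268 × 2.98 = 1.01 V.
V_DS = 1.01 V ≥ V_ov = 0.56 V, confirming saturation.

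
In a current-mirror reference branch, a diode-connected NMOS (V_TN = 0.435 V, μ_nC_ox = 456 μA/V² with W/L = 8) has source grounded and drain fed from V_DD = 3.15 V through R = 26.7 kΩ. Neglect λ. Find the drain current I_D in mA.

With gate tied to drain, V_GS = V_DS ≥ V_GS − V_TN, so the device is in saturation.
k_n = μ_nC_ox · (W/L) = 3.648 mA/V².
KCL at the drain: ½ k_n (V_GS − V_TN)² = (V_DD − V_GS)/R.
Let x = V_GS − 0.435. Then 48.7 x² + x − 2.715 = 0, giving x = 0.226 V (positive root), so V_GS = 0.661 V.
I_D = (V_DD − V_GS)/R = (3.15 − 0.661) / 26.7 = 0.0932 mA.

I_D = 0.0932 mA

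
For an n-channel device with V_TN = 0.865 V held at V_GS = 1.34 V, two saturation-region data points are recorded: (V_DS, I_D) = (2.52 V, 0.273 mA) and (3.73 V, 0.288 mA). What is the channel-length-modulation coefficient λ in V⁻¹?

With V_GS fixed, I_D ∝ (1 + λ V_DS) in saturation, so I_D2/I_D1 = (1 + λ V_DS2)/(1 + λ V_DS1).
0.288/0.273 = 1.055 = (1 + 3.73 λ)/(1 + 2.52 λ).
Solving: λ (I_D1 V_DS2 − I_D2 V_DS1) = I_D2 − I_D1, so λ = (0.288 − 0.273) / (0.273 × 3.73 − 0.288 × 2.52) = 0.015 / 0.293 = 0.0513 V⁻¹.

λ = 0.0513 V⁻¹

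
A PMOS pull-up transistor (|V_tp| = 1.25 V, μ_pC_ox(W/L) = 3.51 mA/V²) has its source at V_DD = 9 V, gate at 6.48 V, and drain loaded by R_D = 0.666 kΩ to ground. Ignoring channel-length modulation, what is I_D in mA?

I_D = 2.83 mA

V_SG = V_DD − V_G = 9 − 6.48 = 2.52 V, so V_ov = 2.52 − 1.25 = 1.27 V.
Assume saturation: I_D = ½ k_p V_ov² = 0.5 × 3.51 × 1.27² = 2.83 mA, giving V_SD = V_DD − I_D R_D = 9 − 2.83 × 0.666 = 7.11 V.
V_SD = 7.11 V ≥ V_ov = 1.27 V, confirming saturation.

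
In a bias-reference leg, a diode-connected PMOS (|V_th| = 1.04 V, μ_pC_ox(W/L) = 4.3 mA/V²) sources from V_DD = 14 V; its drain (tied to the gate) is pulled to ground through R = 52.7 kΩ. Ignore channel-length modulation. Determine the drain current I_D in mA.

I_D = 0.240 mA

With gate tied to drain, V_SG = V_SD ≥ V_SG − |V_th|, so the device is in saturation.
KCL at the drain: ½ k_p (V_SG − |V_th|)² = (V_DD − V_SG)/R.
Let x = V_SG − 1.04. Then 113 x² + x − 12.96 = 0, giving x = 0.334 V (positive root), so V_SG = 1.37 V.
I_D = (V_DD − V_SG)/R = (14 − 1.37) / 52.7 = 0.24 mA.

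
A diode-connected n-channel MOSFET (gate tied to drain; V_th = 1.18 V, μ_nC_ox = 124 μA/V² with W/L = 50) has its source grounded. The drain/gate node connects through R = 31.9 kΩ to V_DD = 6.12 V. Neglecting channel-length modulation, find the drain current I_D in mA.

With gate tied to drain, V_GS = V_DS ≥ V_GS − V_th, so the device is in saturation.
k_n = μ_nC_ox · (W/L) = 6.2 mA/V².
KCL at the drain: ½ k_n (V_GS − V_th)² = (V_DD − V_GS)/R.
Let x = V_GS − 1.18. Then 98.9 x² + x − 4.94 = 0, giving x = 0.219 V (positive root), so V_GS = 1.4 V.
I_D = (V_DD − V_GS)/R = (6.12 − 1.4) / 31.9 = 0.148 mA.

I_D = 0.148 mA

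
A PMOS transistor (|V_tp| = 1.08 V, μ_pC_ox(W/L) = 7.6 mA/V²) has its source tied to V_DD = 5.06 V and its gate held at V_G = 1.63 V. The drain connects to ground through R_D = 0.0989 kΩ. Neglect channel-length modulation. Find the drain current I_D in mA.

V_SG = V_DD − V_G = 5.06 − 1.63 = 3.43 V, so V_ov = 3.43 − 1.08 = 2.35 V.
Assume saturation: I_D = ½ k_p V_ov² = 0.5 × 7.6 × 2.35² = 21 mA, giving V_SD = V_DD − I_D R_D = 5.06 − 21 × 0.0989 = 2.98 V.
V_SD = 2.98 V ≥ V_ov = 2.35 V, confirming saturation.

I_D = 21.0 mA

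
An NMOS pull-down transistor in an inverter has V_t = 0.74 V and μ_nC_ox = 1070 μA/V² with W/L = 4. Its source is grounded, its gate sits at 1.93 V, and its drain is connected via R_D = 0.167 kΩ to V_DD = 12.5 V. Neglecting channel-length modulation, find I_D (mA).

V_GS = V_G = 1.93 V, so V_ov = 1.93 − 0.74 = 1.19 V.
k_n = μ_nC_ox · (W/L) = 4.28 mA/V².
Assume saturation: I_D = ½ k_n V_ov² = 0.5 × 4.28 × 1.19² = 3.03 mA, giving V_DS = V_DD − I_D R_D = 12.5 − 3.03 × 0.167 = 12 V.
V_DS = 12 V ≥ V_ov = 1.19 V, confirming saturation.

I_D = 3.03 mA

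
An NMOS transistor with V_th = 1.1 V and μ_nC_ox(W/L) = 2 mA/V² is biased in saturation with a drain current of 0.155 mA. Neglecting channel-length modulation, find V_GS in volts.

In saturation I_D = ½ k_n (V_GS − V_th)², so V_GS − V_th = √(2 I_D / k_n) = √(2 × 0.155 / 2) = 0.394 V.
V_GS = 1.1 + 0.394 = 1.49 V.

V_GS = 1.49 V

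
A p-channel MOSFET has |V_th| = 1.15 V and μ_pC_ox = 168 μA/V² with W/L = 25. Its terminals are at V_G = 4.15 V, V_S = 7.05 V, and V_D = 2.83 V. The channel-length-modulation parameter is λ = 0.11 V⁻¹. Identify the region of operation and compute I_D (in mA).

Saturation; I_D = 9.42 mA

V_SG = V_S − V_G = 7.05 − 4.15 = 2.9 V; V_SD = V_S − V_D = 7.05 − 2.83 = 4.22 V.
k_p = μ_pC_ox · (W/L) = 4.2 mA/V².
V_ov = V_SG − |V_th| = 2.9 − 1.15 = 1.75 V.
Since V_SD = 4.22 V ≥ V_ov = 1.75 V, the device is in saturation.
I_D = ½ k_p V_ov² (1 + λ V_SD) = 0.5 × 4.2 × 1.75² × (1 + 0.11 × 4.22) = 9.42 mA.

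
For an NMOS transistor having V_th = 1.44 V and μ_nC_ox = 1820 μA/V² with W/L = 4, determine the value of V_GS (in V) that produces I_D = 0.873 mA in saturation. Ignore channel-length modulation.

V_GS = 1.93 V

k_n = μ_nC_ox · (W/L) = 7.28 mA/V².
In saturation I_D = ½ k_n (V_GS − V_th)², so V_GS − V_th = √(2 I_D / k_n) = √(2 × 0.873 / 7.28) = 0.49 V.
V_GS = 1.44 + 0.49 = 1.93 V.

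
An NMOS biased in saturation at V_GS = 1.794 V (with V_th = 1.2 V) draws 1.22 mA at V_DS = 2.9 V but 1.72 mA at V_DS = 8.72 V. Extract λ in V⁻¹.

With V_GS fixed, I_D ∝ (1 + λ V_DS) in saturation, so I_D2/I_D1 = (1 + λ V_DS2)/(1 + λ V_DS1).
1.72/1.22 = 1.41 = (1 + 8.72 λ)/(1 + 2.9 λ).
Solving: λ (I_D1 V_DS2 − I_D2 V_DS1) = I_D2 − I_D1, so λ = (1.72 − 1.22) / (1.22 × 8.72 − 1.72 × 2.9) = 0.5 / 5.65 = 0.0885 V⁻¹.

λ = 0.0885 V⁻¹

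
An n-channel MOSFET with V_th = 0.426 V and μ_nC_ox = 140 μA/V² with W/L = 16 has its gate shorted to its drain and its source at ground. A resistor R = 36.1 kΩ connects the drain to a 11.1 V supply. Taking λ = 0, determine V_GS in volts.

With gate tied to drain, V_GS = V_DS ≥ V_GS − V_th, so the device is in saturation.
k_n = μ_nC_ox · (W/L) = 2.24 mA/V².
KCL at the drain: ½ k_n (V_GS − V_th)² = (V_DD − V_GS)/R.
Let x = V_GS − 0.426. Then 40.4 x² + x − 10.67 = 0, giving x = 0.502 V (positive root), so V_GS = 0.928 V.
I_D = (V_DD − V_GS)/R = (11.1 − 0.928) / 36.1 = 0.282 mA.

V_GS = 0.928 V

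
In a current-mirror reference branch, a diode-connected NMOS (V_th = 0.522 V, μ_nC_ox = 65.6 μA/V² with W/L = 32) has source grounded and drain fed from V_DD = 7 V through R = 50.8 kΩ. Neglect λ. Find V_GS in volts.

V_GS = 0.861 V

With gate tied to drain, V_GS = V_DS ≥ V_GS − V_th, so the device is in saturation.
k_n = μ_nC_ox · (W/L) = 2.099 mA/V².
KCL at the drain: ½ k_n (V_GS − V_th)² = (V_DD − V_GS)/R.
Let x = V_GS − 0.522. Then 53.3 x² + x − 6.478 = 0, giving x = 0.339 V (positive root), so V_GS = 0.861 V.
I_D = (V_DD − V_GS)/R = (7 − 0.861) / 50.8 = 0.121 mA.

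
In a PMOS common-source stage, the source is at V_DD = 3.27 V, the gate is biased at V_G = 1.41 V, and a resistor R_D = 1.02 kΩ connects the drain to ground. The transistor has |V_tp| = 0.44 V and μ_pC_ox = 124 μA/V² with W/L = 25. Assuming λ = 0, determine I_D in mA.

I_D = 2.46 mA

V_SG = V_DD − V_G = 3.27 − 1.41 = 1.86 V, so V_ov = 1.86 − 0.44 = 1.42 V.
k_p = μ_pC_ox · (W/L) = 3.1 mA/V².
Assume saturation: I_D = ½ k_p V_ov² = 0.5 × 3.1 × 1.42² = 3.13 mA, giving V_SD = V_DD − I_D R_D = 3.27 − 3.13 × 1.02 = 0.0821 V.
But 0.0821 V < V_ov = 1.42 V, so the device is actually in triode.
In triode I_D = k_p[V_ov V_SD − ½ V_SD²] and I_D = (V_DD − V_SD)/R_D. Equating: 1.58 V_SD² − 5.49 V_SD + 3.27 = 0, giving V_SD = 0.763 V (the root below V_ov).
I_D = (3.27 − 0.763) / 1.02 = 2.46 mA.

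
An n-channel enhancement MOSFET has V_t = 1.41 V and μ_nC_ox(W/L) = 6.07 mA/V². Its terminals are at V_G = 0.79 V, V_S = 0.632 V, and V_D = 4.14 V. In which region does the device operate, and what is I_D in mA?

V_GS = V_G − V_S = 0.79 − 0.632 = 0.158 V; V_DS = V_D − V_S = 4.14 − 0.632 = 3.51 V.
V_GS = 0.158 V < V_t = 1.41 V, so the transistor is in cutoff.

Cutoff; I_D = 0 mA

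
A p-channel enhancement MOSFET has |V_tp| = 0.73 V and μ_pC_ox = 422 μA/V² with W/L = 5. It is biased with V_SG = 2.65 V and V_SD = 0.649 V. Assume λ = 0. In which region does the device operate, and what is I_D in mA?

Triode; I_D = 2.18 mA

k_p = μ_pC_ox · (W/L) = 2.11 mA/V².
V_ov = V_SG − |V_tp| = 2.65 − 0.73 = 1.92 V.
Since V_SD = 0.649 V < V_ov = 1.92 V, the device is in the triode region.
I_D = k_p [V_ov · V_SD − ½ V_SD²] = 2.11 × [1.92 × 0.649 − 0.5 × 0.649²] = 2.18 mA.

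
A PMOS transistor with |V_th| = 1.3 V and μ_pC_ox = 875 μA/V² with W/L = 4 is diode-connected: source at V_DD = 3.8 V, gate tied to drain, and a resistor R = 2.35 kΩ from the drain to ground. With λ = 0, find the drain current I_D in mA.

I_D = 0.780 mA

With gate tied to drain, V_SG = V_SD ≥ V_SG − |V_th|, so the device is in saturation.
k_p = μ_pC_ox · (W/L) = 3.5 mA/V².
KCL at the drain: ½ k_p (V_SG − |V_th|)² = (V_DD − V_SG)/R.
Let x = V_SG − 1.3. Then 4.11 x² + x − 2.5 = 0, giving x = 0.668 V (positive root), so V_SG = 1.97 V.
I_D = (V_DD − V_SG)/R = (3.8 − 1.97) / 2.35 = 0.78 mA.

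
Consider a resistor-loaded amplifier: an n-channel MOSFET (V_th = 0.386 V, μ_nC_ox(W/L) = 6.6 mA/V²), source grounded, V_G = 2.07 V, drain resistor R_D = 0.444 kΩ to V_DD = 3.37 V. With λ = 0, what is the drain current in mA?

V_GS = V_G = 2.07 V, so V_ov = 2.07 − 0.386 = 1.68 V.
Assume saturation: I_D = ½ k_n V_ov² = 0.5 × 6.6 × 1.68² = 9.36 mA, giving V_DS = V_DD − I_D R_D = 3.37 − 9.36 × 0.444 = -0.785 V.
But -0.785 V < V_ov = 1.68 V, so the device is actually in triode.
In triode I_D = k_n[V_ov V_DS − ½ V_DS²] and I_D = (V_DD − V_DS)/R_D. Equating: 1.47 V_DS² − 5.935 V_DS + 3.37 = 0, giving V_DS = 0.683 V (the root below V_ov).
I_D = (3.37 − 0.683) / 0.444 = 6.05 mA.

I_D = 6.05 mA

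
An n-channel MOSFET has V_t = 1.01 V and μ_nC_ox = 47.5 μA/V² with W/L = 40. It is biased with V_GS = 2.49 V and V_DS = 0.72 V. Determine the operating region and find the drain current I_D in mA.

k_n = μ_nC_ox · (W/L) = 1.9 mA/V².
V_ov = V_GS − V_t = 2.49 − 1.01 = 1.48 V.
Since V_DS = 0.72 V < V_ov = 1.48 V, the device is in the triode region.
I_D = k_n [V_ov · V_DS − ½ V_DS²] = 1.9 × [1.48 × 0.72 − 0.5 × 0.72²] = 1.53 mA.

Triode; I_D = 1.53 mA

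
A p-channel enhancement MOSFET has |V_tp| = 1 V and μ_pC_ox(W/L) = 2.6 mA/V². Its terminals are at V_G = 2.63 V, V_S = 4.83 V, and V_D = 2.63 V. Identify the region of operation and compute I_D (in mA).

V_SG = V_S − V_G = 4.83 − 2.63 = 2.2 V; V_SD = V_S − V_D = 4.83 − 2.63 = 2.2 V.
V_ov = V_SG − |V_tp| = 2.2 − 1 = 1.2 V.
Since V_SD = 2.2 V ≥ V_ov = 1.2 V, the device is in saturation.
I_D = ½ k_p V_ov² = 0.5 × 2.6 × 1.2² = 1.87 mA.

Saturation; I_D = 1.87 mA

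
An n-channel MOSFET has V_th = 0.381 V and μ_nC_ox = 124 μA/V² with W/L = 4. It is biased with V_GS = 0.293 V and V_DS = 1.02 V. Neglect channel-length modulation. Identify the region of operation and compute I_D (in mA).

Cutoff; I_D = 0 mA

V_GS = 0.293 V < V_th = 0.381 V, so the transistor is in cutoff.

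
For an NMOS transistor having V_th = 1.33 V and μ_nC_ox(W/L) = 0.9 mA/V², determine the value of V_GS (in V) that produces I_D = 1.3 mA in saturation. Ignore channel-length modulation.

V_GS = 3.03 V

In saturation I_D = ½ k_n (V_GS − V_th)², so V_GS − V_th = √(2 I_D / k_n) = √(2 × 1.3 / 0.9) = 1.7 V.
V_GS = 1.33 + 1.7 = 3.03 V.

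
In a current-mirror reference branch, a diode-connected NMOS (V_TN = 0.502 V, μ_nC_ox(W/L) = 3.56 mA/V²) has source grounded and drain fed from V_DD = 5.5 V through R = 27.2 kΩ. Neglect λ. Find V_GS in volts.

With gate tied to drain, V_GS = V_DS ≥ V_GS − V_TN, so the device is in saturation.
KCL at the drain: ½ k_n (V_GS − V_TN)² = (V_DD − V_GS)/R.
Let x = V_GS − 0.502. Then 48.4 x² + x − 4.998 = 0, giving x = 0.311 V (positive root), so V_GS = 0.813 V.
I_D = (V_DD − V_GS)/R = (5.5 − 0.813) / 27.2 = 0.172 mA.

V_GS = 0.813 V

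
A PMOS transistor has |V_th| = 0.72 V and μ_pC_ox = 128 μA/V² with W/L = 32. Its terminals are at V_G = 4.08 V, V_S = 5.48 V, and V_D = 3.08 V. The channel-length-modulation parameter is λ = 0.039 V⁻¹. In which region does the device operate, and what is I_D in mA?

Saturation; I_D = 1.04 mA

V_SG = V_S − V_G = 5.48 − 4.08 = 1.4 V; V_SD = V_S − V_D = 5.48 − 3.08 = 2.4 V.
k_p = μ_pC_ox · (W/L) = 4.096 mA/V².
V_ov = V_SG − |V_th| = 1.4 − 0.72 = 0.68 V.
Since V_SD = 2.4 V ≥ V_ov = 0.68 V, the device is in saturation.
I_D = ½ k_p V_ov² (1 + λ V_SD) = 0.5 × 4.096 × 0.68² × (1 + 0.039 × 2.4) = 1.04 mA.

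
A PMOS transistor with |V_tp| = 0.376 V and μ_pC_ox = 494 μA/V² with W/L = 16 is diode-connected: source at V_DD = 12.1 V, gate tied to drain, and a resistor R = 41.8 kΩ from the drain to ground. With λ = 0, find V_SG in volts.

V_SG = 0.639 V

With gate tied to drain, V_SG = V_SD ≥ V_SG − |V_tp|, so the device is in saturation.
k_p = μ_pC_ox · (W/L) = 7.904 mA/V².
KCL at the drain: ½ k_p (V_SG − |V_tp|)² = (V_DD − V_SG)/R.
Let x = V_SG − 0.376. Then 165 x² + x − 11.72 = 0, giving x = 0.263 V (positive root), so V_SG = 0.639 V.
I_D = (V_DD − V_SG)/R = (12.1 − 0.639) / 41.8 = 0.274 mA.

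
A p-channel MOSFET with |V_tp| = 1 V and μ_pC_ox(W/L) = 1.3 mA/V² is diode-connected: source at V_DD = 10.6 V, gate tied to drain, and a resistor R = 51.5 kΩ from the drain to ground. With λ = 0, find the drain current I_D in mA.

I_D = 0.176 mA

With gate tied to drain, V_SG = V_SD ≥ V_SG − |V_tp|, so the device is in saturation.
KCL at the drain: ½ k_p (V_SG − |V_tp|)² = (V_DD − V_SG)/R.
Let x = V_SG − 1. Then 33.5 x² + x − 9.6 = 0, giving x = 0.521 V (positive root), so V_SG = 1.52 V.
I_D = (V_DD − V_SG)/R = (10.6 − 1.52) / 51.5 = 0.176 mA.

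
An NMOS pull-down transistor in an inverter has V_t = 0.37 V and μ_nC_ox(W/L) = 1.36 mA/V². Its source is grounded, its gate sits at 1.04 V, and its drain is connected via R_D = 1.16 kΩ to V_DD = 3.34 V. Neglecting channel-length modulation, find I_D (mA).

I_D = 0.305 mA

V_GS = V_G = 1.04 V, so V_ov = 1.04 − 0.37 = 0.67 V.
Assume saturation: I_D = ½ k_n V_ov² = 0.5 × 1.36 × 0.67² = 0.305 mA, giving V_DS = V_DD − I_D R_D = 3.34 − 0.305 × 1.16 = 2.99 V.
V_DS = 2.99 V ≥ V_ov = 0.67 V, confirming saturation.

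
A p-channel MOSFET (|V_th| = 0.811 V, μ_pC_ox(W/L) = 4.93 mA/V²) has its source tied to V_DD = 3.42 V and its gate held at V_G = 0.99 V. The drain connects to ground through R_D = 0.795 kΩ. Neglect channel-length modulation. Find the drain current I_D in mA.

V_SG = V_DD − V_G = 3.42 − 0.99 = 2.43 V, so V_ov = 2.43 − 0.811 = 1.62 V.
Assume saturation: I_D = ½ k_p V_ov² = 0.5 × 4.93 × 1.62² = 6.46 mA, giving V_SD = V_DD − I_D R_D = 3.42 − 6.46 × 0.795 = -1.72 V.
But -1.72 V < V_ov = 1.62 V, so the device is actually in triode.
In triode I_D = k_p[V_ov V_SD − ½ V_SD²] and I_D = (V_DD − V_SD)/R_D. Equating: 1.96 V_SD² − 7.345 V_SD + 3.42 = 0, giving V_SD = 0.545 V (the root below V_ov).
I_D = (3.42 − 0.545) / 0.795 = 3.62 mA.

I_D = 3.62 mA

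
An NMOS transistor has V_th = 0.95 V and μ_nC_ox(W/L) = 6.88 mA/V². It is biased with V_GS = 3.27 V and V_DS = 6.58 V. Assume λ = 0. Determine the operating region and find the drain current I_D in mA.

V_ov = V_GS − V_th = 3.27 − 0.95 = 2.32 V.
Since V_DS = 6.58 V ≥ V_ov = 2.32 V, the device is in saturation.
I_D = ½ k_n V_ov² = 0.5 × 6.88 × 2.32² = 18.5 mA.

Saturation; I_D = 18.5 mA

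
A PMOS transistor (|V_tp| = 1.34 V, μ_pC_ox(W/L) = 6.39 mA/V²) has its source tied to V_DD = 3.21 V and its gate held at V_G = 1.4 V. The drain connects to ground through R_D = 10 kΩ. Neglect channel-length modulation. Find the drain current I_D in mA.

V_SG = V_DD − V_G = 3.21 − 1.4 = 1.81 V, so V_ov = 1.81 − 1.34 = 0.47 V.
Assume saturation: I_D = ½ k_p V_ov² = 0.5 × 6.39 × 0.47² = 0.706 mA, giving V_SD = V_DD − I_D R_D = 3.21 − 0.706 × 10 = -3.85 V.
But -3.85 V < V_ov = 0.47 V, so the device is actually in triode.
In triode I_D = k_p[V_ov V_SD − ½ V_SD²] and I_D = (V_DD − V_SD)/R_D. Equating: 31.9 V_SD² − 31.03 V_SD + 3.21 = 0, giving V_SD = 0.118 V (the root below V_ov).
I_D = (3.21 − 0.118) / 10 = 0.309 mA.

I_D = 0.309 mA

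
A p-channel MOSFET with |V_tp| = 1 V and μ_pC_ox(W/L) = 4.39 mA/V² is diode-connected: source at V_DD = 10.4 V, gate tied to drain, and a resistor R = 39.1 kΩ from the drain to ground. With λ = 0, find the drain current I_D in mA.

With gate tied to drain, V_SG = V_SD ≥ V_SG − |V_tp|, so the device is in saturation.
KCL at the drain: ½ k_p (V_SG − |V_tp|)² = (V_DD − V_SG)/R.
Let x = V_SG − 1. Then 85.8 x² + x − 9.4 = 0, giving x = 0.325 V (positive root), so V_SG = 1.33 V.
I_D = (V_DD − V_SG)/R = (10.4 − 1.33) / 39.1 = 0.232 mA.

I_D = 0.232 mA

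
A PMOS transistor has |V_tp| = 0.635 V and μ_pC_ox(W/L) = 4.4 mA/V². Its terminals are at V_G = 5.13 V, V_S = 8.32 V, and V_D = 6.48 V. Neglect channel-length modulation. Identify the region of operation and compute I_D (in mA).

V_SG = V_S − V_G = 8.32 − 5.13 = 3.19 V; V_SD = V_S − V_D = 8.32 − 6.48 = 1.84 V.
V_ov = V_SG − |V_tp| = 3.19 − 0.635 = 2.56 V.
Since V_SD = 1.84 V < V_ov = 2.56 V, the device is in the triode region.
I_D = k_p [V_ov · V_SD − ½ V_SD²] = 4.4 × [2.56 × 1.84 − 0.5 × 1.84²] = 13.2 mA.

Triode; I_D = 13.2 mA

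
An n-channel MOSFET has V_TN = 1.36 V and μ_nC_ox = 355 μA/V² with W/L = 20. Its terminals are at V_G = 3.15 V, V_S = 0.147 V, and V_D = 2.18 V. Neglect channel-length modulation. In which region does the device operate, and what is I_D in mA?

V_GS = V_G − V_S = 3.15 − 0.147 = 3 V; V_DS = V_D − V_S = 2.18 − 0.147 = 2.03 V.
k_n = μ_nC_ox · (W/L) = 7.1 mA/V².
V_ov = V_GS − V_TN = 3 − 1.36 = 1.64 V.
Since V_DS = 2.03 V ≥ V_ov = 1.64 V, the device is in saturation.
I_D = ½ k_n V_ov² = 0.5 × 7.1 × 1.64² = 9.58 mA.

Saturation; I_D = 9.58 mA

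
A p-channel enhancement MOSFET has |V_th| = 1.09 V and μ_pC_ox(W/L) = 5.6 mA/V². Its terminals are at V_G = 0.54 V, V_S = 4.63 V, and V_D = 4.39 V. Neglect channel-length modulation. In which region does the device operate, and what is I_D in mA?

Triode; I_D = 3.87 mA

V_SG = V_S − V_G = 4.63 − 0.54 = 4.09 V; V_SD = V_S − V_D = 4.63 − 4.39 = 0.24 V.
V_ov = V_SG − |V_th| = 4.09 − 1.09 = 3 V.
Since V_SD = 0.24 V < V_ov = 3 V, the device is in the triode region.
I_D = k_p [V_ov · V_SD − ½ V_SD²] = 5.6 × [3 × 0.24 − 0.5 × 0.24²] = 3.87 mA.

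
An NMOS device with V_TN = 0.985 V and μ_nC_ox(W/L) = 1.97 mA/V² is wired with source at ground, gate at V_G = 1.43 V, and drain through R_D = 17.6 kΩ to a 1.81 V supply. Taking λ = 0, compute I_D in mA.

I_D = 0.0956 mA

V_GS = V_G = 1.43 V, so V_ov = 1.43 − 0.985 = 0.445 V.
Assume saturation: I_D = ½ k_n V_ov² = 0.5 × 1.97 × 0.445² = 0.195 mA, giving V_DS = V_DD − I_D R_D = 1.81 − 0.195 × 17.6 = -1.62 V.
But -1.62 V < V_ov = 0.445 V, so the device is actually in triode.
In triode I_D = k_n[V_ov V_DS − ½ V_DS²] and I_D = (V_DD − V_DS)/R_D. Equating: 17.3 V_DS² − 16.43 V_DS + 1.81 = 0, giving V_DS = 0.127 V (the root below V_ov).
I_D = (1.81 − 0.127) / 17.6 = 0.0956 mA.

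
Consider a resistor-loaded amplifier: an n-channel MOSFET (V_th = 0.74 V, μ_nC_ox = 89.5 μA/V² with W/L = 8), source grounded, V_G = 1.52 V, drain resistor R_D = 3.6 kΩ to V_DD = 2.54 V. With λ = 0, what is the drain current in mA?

I_D = 0.218 mA

V_GS = V_G = 1.52 V, so V_ov = 1.52 − 0.74 = 0.78 V.
k_n = μ_nC_ox · (W/L) = 0.716 mA/V².
Assume saturation: I_D = ½ k_n V_ov² = 0.5 × 0.716 × 0.78² = 0.218 mA, giving V_DS = V_DD − I_D R_D = 2.54 − 0.218 × 3.6 = 1.76 V.
V_DS = 1.76 V ≥ V_ov = 0.78 V, confirming saturation.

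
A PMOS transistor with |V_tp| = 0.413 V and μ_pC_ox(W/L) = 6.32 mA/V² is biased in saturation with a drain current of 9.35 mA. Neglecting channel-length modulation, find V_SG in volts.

In saturation I_D = ½ k_p (V_SG − |V_tp|)², so V_SG − |V_tp| = √(2 I_D / k_p) = √(2 × 9.35 / 6.32) = 1.72 V.
V_SG = 0.413 + 1.72 = 2.13 V.

V_SG = 2.13 V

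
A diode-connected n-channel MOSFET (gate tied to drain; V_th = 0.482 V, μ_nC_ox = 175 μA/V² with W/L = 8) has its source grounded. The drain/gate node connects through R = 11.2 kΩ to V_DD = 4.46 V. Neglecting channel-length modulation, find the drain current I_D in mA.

With gate tied to drain, V_GS = V_DS ≥ V_GS − V_th, so the device is in saturation.
k_n = μ_nC_ox · (W/L) = 1.4 mA/V².
KCL at the drain: ½ k_n (V_GS − V_th)² = (V_DD − V_GS)/R.
Let x = V_GS − 0.482. Then 7.84 x² + x − 3.978 = 0, giving x = 0.651 V (positive root), so V_GS = 1.13 V.
I_D = (V_DD − V_GS)/R = (4.46 − 1.13) / 11.2 = 0.297 mA.

I_D = 0.297 mA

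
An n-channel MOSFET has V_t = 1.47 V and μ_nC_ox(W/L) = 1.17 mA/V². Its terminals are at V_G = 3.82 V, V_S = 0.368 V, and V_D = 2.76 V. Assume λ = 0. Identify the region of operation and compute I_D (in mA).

Saturation; I_D = 2.30 mA

V_GS = V_G − V_S = 3.82 − 0.368 = 3.45 V; V_DS = V_D − V_S = 2.76 − 0.368 = 2.39 V.
V_ov = V_GS − V_t = 3.45 − 1.47 = 1.98 V.
Since V_DS = 2.39 V ≥ V_ov = 1.98 V, the device is in saturation.
I_D = ½ k_n V_ov² = 0.5 × 1.17 × 1.98² = 2.3 mA.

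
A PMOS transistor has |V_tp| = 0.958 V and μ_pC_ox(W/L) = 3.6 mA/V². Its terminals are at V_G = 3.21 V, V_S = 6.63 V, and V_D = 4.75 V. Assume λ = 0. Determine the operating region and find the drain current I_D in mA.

Triode; I_D = 10.3 mA

V_SG = V_S − V_G = 6.63 − 3.21 = 3.42 V; V_SD = V_S − V_D = 6.63 − 4.75 = 1.88 V.
V_ov = V_SG − |V_tp| = 3.42 − 0.958 = 2.46 V.
Since V_SD = 1.88 V < V_ov = 2.46 V, the device is in the triode region.
I_D = k_p [V_ov · V_SD − ½ V_SD²] = 3.6 × [2.46 × 1.88 − 0.5 × 1.88²] = 10.3 mA.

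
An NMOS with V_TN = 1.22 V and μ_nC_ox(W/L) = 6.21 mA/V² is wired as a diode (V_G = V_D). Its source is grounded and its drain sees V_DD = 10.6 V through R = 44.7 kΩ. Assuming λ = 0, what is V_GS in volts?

With gate tied to drain, V_GS = V_DS ≥ V_GS − V_TN, so the device is in saturation.
KCL at the drain: ½ k_n (V_GS − V_TN)² = (V_DD − V_GS)/R.
Let x = V_GS − 1.22. Then 139 x² + x − 9.38 = 0, giving x = 0.256 V (positive root), so V_GS = 1.48 V.
I_D = (V_DD − V_GS)/R = (10.6 − 1.48) / 44.7 = 0.204 mA.

V_GS = 1.48 V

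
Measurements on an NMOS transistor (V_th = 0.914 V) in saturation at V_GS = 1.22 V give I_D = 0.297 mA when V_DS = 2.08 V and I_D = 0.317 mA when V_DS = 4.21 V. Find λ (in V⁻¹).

λ = 0.0338 V⁻¹

With V_GS fixed, I_D ∝ (1 + λ V_DS) in saturation, so I_D2/I_D1 = (1 + λ V_DS2)/(1 + λ V_DS1).
0.317/0.297 = 1.067 = (1 + 4.21 λ)/(1 + 2.08 λ).
Solving: λ (I_D1 V_DS2 − I_D2 V_DS1) = I_D2 − I_D1, so λ = (0.317 − 0.297) / (0.297 × 4.21 − 0.317 × 2.08) = 0.02 / 0.591 = 0.0338 V⁻¹.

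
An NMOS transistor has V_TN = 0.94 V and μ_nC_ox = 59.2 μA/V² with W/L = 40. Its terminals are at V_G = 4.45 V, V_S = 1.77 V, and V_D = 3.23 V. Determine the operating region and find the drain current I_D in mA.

V_GS = V_G − V_S = 4.45 − 1.77 = 2.68 V; V_DS = V_D − V_S = 3.23 − 1.77 = 1.46 V.
k_n = μ_nC_ox · (W/L) = 2.368 mA/V².
V_ov = V_GS − V_TN = 2.68 − 0.94 = 1.74 V.
Since V_DS = 1.46 V < V_ov = 1.74 V, the device is in the triode region.
I_D = k_n [V_ov · V_DS − ½ V_DS²] = 2.368 × [1.74 × 1.46 − 0.5 × 1.46²] = 3.49 mA.

Triode; I_D = 3.49 mA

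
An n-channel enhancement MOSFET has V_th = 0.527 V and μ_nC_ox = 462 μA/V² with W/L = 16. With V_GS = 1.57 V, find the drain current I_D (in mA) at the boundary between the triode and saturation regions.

At the boundary V_DS = V_ov = V_GS − V_th = 1.57 − 0.527 = 1.04 V.
k_n = μ_nC_ox · (W/L) = 7.392 mA/V².
I_D = ½ k_n V_ov² = 0.5 × 7.392 × 1.04² = 4.02 mA.

I_D = 4.02 mA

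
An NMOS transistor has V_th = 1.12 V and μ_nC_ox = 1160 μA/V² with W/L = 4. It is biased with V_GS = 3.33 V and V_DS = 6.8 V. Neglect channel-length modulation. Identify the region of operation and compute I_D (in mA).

Saturation; I_D = 11.3 mA

k_n = μ_nC_ox · (W/L) = 4.64 mA/V².
V_ov = V_GS − V_th = 3.33 − 1.12 = 2.21 V.
Since V_DS = 6.8 V ≥ V_ov = 2.21 V, the device is in saturation.
I_D = ½ k_n V_ov² = 0.5 × 4.64 × 2.21² = 11.3 mA.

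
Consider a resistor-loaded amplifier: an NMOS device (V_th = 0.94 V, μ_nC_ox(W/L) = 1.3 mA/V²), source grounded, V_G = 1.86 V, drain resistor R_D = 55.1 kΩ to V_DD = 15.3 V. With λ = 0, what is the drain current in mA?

I_D = 0.273 mA

V_GS = V_G = 1.86 V, so V_ov = 1.86 − 0.94 = 0.92 V.
Assume saturation: I_D = ½ k_n V_ov² = 0.5 × 1.3 × 0.92² = 0.55 mA, giving V_DS = V_DD − I_D R_D = 15.3 − 0.55 × 55.1 = -15 V.
But -15 V < V_ov = 0.92 V, so the device is actually in triode.
In triode I_D = k_n[V_ov V_DS − ½ V_DS²] and I_D = (V_DD − V_DS)/R_D. Equating: 35.8 V_DS² − 66.9 V_DS + 15.3 = 0, giving V_DS = 0.267 V (the root below V_ov).
I_D = (15.3 − 0.267) / 55.1 = 0.273 mA.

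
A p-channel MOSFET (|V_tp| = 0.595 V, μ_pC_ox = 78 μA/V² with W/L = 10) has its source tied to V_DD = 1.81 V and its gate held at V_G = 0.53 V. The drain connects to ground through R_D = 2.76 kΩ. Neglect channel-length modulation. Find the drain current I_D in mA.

I_D = 0.183 mA

V_SG = V_DD − V_G = 1.81 − 0.53 = 1.28 V, so V_ov = 1.28 − 0.595 = 0.685 V.
k_p = μ_pC_ox · (W/L) = 0.78 mA/V².
Assume saturation: I_D = ½ k_p V_ov² = 0.5 × 0.78 × 0.685² = 0.183 mA, giving V_SD = V_DD − I_D R_D = 1.81 − 0.183 × 2.76 = 1.3 V.
V_SD = 1.3 V ≥ V_ov = 0.685 V, confirming saturation.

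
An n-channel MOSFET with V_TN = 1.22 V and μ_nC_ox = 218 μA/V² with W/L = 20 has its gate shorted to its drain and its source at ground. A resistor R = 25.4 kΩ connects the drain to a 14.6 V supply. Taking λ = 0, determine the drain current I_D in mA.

With gate tied to drain, V_GS = V_DS ≥ V_GS − V_TN, so the device is in saturation.
k_n = μ_nC_ox · (W/L) = 4.36 mA/V².
KCL at the drain: ½ k_n (V_GS − V_TN)² = (V_DD − V_GS)/R.
Let x = V_GS − 1.22. Then 55.4 x² + x − 13.38 = 0, giving x = 0.483 V (positive root), so V_GS = 1.7 V.
I_D = (V_DD − V_GS)/R = (14.6 − 1.7) / 25.4 = 0.508 mA.

I_D = 0.508 mA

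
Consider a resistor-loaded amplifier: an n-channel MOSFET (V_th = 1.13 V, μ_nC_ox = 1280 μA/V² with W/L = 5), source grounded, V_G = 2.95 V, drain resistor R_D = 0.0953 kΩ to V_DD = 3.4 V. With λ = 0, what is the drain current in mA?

V_GS = V_G = 2.95 V, so V_ov = 2.95 − 1.13 = 1.82 V.
k_n = μ_nC_ox · (W/L) = 6.4 mA/V².
Assume saturation: I_D = ½ k_n V_ov² = 0.5 × 6.4 × 1.82² = 10.6 mA, giving V_DS = V_DD − I_D R_D = 3.4 − 10.6 × 0.0953 = 2.39 V.
V_DS = 2.39 V ≥ V_ov = 1.82 V, confirming saturation.

I_D = 10.6 mA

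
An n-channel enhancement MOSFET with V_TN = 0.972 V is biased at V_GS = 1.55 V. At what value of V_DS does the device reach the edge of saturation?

V_DS,sat = 0.578 V

The boundary between triode and saturation is V_DS = V_GS − V_TN = V_ov.
V_ov = 1.55 − 0.972 = 0.578 V.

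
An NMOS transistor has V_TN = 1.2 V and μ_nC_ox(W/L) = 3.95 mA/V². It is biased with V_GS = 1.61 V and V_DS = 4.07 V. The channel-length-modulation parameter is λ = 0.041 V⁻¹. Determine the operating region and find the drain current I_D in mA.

V_ov = V_GS − V_TN = 1.61 − 1.2 = 0.41 V.
Since V_DS = 4.07 V ≥ V_ov = 0.41 V, the device is in saturation.
I_D = ½ k_n V_ov² (1 + λ V_DS) = 0.5 × 3.95 × 0.41² × (1 + 0.041 × 4.07) = 0.387 mA.

Saturation; I_D = 0.387 mA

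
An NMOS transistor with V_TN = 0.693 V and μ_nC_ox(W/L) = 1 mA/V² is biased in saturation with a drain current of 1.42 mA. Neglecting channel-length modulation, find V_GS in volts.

V_GS = 2.38 V

In saturation I_D = ½ k_n (V_GS − V_TN)², so V_GS − V_TN = √(2 I_D / k_n) = √(2 × 1.42 / 1) = 1.69 V.
V_GS = 0.693 + 1.69 = 2.38 V.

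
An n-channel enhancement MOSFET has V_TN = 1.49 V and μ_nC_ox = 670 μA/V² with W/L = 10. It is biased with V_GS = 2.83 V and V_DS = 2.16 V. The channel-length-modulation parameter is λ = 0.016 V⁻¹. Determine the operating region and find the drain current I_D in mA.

Saturation; I_D = 6.22 mA

k_n = μ_nC_ox · (W/L) = 6.7 mA/V².
V_ov = V_GS − V_TN = 2.83 − 1.49 = 1.34 V.
Since V_DS = 2.16 V ≥ V_ov = 1.34 V, the device is in saturation.
I_D = ½ k_n V_ov² (1 + λ V_DS) = 0.5 × 6.7 × 1.34² × (1 + 0.016 × 2.16) = 6.22 mA.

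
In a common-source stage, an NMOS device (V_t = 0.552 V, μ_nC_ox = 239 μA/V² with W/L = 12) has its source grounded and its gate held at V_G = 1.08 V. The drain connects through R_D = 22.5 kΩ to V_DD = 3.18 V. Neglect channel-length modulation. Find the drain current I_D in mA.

I_D = 0.137 mA

V_GS = V_G = 1.08 V, so V_ov = 1.08 − 0.552 = 0.528 V.
k_n = μ_nC_ox · (W/L) = 2.868 mA/V².
Assume saturation: I_D = ½ k_n V_ov² = 0.5 × 2.868 × 0.528² = 0.4 mA, giving V_DS = V_DD − I_D R_D = 3.18 − 0.4 × 22.5 = -5.81 V.
But -5.81 V < V_ov = 0.528 V, so the device is actually in triode.
In triode I_D = k_n[V_ov V_DS − ½ V_DS²] and I_D = (V_DD − V_DS)/R_D. Equating: 32.3 V_DS² − 35.07 V_DS + 3.18 = 0, giving V_DS = 0.0998 V (the root below V_ov).
I_D = (3.18 − 0.0998) / 22.5 = 0.137 mA.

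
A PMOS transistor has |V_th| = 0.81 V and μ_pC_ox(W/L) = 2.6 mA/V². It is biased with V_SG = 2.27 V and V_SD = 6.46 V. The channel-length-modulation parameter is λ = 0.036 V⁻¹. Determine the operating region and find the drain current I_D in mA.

V_ov = V_SG − |V_th| = 2.27 − 0.81 = 1.46 V.
Since V_SD = 6.46 V ≥ V_ov = 1.46 V, the device is in saturation.
I_D = ½ k_p V_ov² (1 + λ V_SD) = 0.5 × 2.6 × 1.46² × (1 + 0.036 × 6.46) = 3.42 mA.

Saturation; I_D = 3.42 mA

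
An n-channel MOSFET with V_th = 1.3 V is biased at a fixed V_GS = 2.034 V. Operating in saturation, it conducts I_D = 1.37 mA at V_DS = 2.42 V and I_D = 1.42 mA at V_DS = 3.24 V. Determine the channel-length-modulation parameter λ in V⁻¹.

λ = 0.0499 V⁻¹

With V_GS fixed, I_D ∝ (1 + λ V_DS) in saturation, so I_D2/I_D1 = (1 + λ V_DS2)/(1 + λ V_DS1).
1.42/1.37 = 1.036 = (1 + 3.24 λ)/(1 + 2.42 λ).
Solving: λ (I_D1 V_DS2 − I_D2 V_DS1) = I_D2 − I_D1, so λ = (1.42 − 1.37) / (1.37 × 3.24 − 1.42 × 2.42) = 0.05 / 1 = 0.0499 V⁻¹.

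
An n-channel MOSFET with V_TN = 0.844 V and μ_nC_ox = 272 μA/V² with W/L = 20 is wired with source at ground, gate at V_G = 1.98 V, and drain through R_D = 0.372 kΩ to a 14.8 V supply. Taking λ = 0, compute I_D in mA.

V_GS = V_G = 1.98 V, so V_ov = 1.98 − 0.844 = 1.14 V.
k_n = μ_nC_ox · (W/L) = 5.44 mA/V².
Assume saturation: I_D = ½ k_n V_ov² = 0.5 × 5.44 × 1.14² = 3.51 mA, giving V_DS = V_DD − I_D R_D = 14.8 − 3.51 × 0.372 = 13.5 V.
V_DS = 13.5 V ≥ V_ov = 1.14 V, confirming saturation.

I_D = 3.51 mA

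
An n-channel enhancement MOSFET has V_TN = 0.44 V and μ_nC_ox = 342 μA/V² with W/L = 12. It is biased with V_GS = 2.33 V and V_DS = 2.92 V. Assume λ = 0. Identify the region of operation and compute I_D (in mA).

Saturation; I_D = 7.33 mA

k_n = μ_nC_ox · (W/L) = 4.104 mA/V².
V_ov = V_GS − V_TN = 2.33 − 0.44 = 1.89 V.
Since V_DS = 2.92 V ≥ V_ov = 1.89 V, the device is in saturation.
I_D = ½ k_n V_ov² = 0.5 × 4.104 × 1.89² = 7.33 mA.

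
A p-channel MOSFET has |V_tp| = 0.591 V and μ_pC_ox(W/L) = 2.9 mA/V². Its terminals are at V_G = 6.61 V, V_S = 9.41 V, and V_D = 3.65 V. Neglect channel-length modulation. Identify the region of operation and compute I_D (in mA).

Saturation; I_D = 7.08 mA

V_SG = V_S − V_G = 9.41 − 6.61 = 2.8 V; V_SD = V_S − V_D = 9.41 − 3.65 = 5.76 V.
V_ov = V_SG − |V_tp| = 2.8 − 0.591 = 2.21 V.
Since V_SD = 5.76 V ≥ V_ov = 2.21 V, the device is in saturation.
I_D = ½ k_p V_ov² = 0.5 × 2.9 × 2.21² = 7.08 mA.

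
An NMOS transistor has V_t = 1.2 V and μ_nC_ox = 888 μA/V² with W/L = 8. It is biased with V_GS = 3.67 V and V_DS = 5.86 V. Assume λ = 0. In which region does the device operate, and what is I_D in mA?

k_n = μ_nC_ox · (W/L) = 7.104 mA/V².
V_ov = V_GS − V_t = 3.67 − 1.2 = 2.47 V.
Since V_DS = 5.86 V ≥ V_ov = 2.47 V, the device is in saturation.
I_D = ½ k_n V_ov² = 0.5 × 7.104 × 2.47² = 21.7 mA.

Saturation; I_D = 21.7 mA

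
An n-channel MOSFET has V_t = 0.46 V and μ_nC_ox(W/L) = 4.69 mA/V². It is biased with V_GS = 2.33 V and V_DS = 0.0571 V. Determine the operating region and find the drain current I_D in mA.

V_ov = V_GS − V_t = 2.33 − 0.46 = 1.87 V.
Since V_DS = 0.0571 V < V_ov = 1.87 V, the device is in the triode region.
I_D = k_n [V_ov · V_DS − ½ V_DS²] = 4.69 × [1.87 × 0.0571 − 0.5 × 0.0571²] = 0.493 mA.

Triode; I_D = 0.493 mA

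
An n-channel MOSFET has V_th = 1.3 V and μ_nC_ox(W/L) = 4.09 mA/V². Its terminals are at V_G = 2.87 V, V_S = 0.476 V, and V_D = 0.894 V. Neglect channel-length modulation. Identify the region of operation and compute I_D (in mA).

V_GS = V_G − V_S = 2.87 − 0.476 = 2.39 V; V_DS = V_D − V_S = 0.894 − 0.476 = 0.418 V.
V_ov = V_GS − V_th = 2.39 − 1.3 = 1.09 V.
Since V_DS = 0.418 V < V_ov = 1.09 V, the device is in the triode region.
I_D = k_n [V_ov · V_DS − ½ V_DS²] = 4.09 × [1.09 × 0.418 − 0.5 × 0.418²] = 1.51 mA.

Triode; I_D = 1.51 mA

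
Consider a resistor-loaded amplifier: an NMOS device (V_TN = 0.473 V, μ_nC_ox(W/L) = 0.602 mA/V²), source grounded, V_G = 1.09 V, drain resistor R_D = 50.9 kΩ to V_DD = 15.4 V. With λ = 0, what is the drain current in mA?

I_D = 0.115 mA

V_GS = V_G = 1.09 V, so V_ov = 1.09 − 0.473 = 0.617 V.
Assume saturation: I_D = ½ k_n V_ov² = 0.5 × 0.602 × 0.617² = 0.115 mA, giving V_DS = V_DD − I_D R_D = 15.4 − 0.115 × 50.9 = 9.57 V.
V_DS = 9.57 V ≥ V_ov = 0.617 V, confirming saturation.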